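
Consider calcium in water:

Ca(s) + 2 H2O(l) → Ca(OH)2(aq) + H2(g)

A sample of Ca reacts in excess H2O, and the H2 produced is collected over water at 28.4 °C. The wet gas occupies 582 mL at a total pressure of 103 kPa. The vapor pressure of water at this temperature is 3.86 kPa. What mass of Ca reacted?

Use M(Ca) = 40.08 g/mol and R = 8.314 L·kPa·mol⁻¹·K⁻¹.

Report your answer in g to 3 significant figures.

0.922 g

P(H2) = 103 − 3.86 = 99.14 kPa
n(H2) = PV/RT = (99.14 × 0.5820) / (8.314 × 301.55) = 0.02301 mol
n(Ca) = (1/1) × 0.02301 = 0.02301 mol
m(Ca) = 0.02301 × 40.08 = 0.9222 g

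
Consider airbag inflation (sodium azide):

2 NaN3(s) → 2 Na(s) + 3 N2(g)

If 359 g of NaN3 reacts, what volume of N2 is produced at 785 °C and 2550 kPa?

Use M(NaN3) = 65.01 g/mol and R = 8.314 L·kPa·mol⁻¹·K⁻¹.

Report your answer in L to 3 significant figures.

n(NaN3) = 359.0 / 65.01 = 5.522 mol
n(N2) = (3/2) × 5.522 = 8.283 mol
V = nRT/P = 8.283 × 8.314 × 1058.15 / 2550 = 28.58 L

28.6 L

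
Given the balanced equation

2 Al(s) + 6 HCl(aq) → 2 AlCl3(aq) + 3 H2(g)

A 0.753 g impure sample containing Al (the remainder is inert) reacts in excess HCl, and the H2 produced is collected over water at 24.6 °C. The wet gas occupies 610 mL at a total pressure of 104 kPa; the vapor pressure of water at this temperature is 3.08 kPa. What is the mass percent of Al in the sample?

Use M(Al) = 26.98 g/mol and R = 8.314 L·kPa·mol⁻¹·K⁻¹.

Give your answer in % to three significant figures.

P(H2) = 104 − 3.08 = 100.9 kPa
n(H2) = PV/RT = (100.9 × 0.6100) / (8.314 × 297.75) = 0.02486 mol
n(Al) = (2/3) × 0.02486 = 0.01657 mol
m(Al) = 0.01657 × 26.98 = 0.4471 g
%Al = 0.4471 / 0.753 × 100 = 59.38%

59.4 %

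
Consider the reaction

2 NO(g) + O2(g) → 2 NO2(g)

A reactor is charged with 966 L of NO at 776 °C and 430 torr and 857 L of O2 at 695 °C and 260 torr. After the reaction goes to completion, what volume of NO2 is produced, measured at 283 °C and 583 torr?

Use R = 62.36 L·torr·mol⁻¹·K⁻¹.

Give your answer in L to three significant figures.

378 L

n(NO) = PV/RT = (430 × 966) / (62.36 × 1049.15) = 6.349 mol
n(O2) = PV/RT = (260 × 857) / (62.36 × 968.15) = 3.691 mol
For 6.349 mol NO, stoichiometry requires (1/2) × 6.349 = 3.175 mol O2; 3.691 mol is available, so NO is limiting.
n(NO2) = (2/2) × 6.349 = 6.349 mol
V(NO2) = nRT/P = 6.349 × 62.36 × 556.15 / 583 = 377.7 L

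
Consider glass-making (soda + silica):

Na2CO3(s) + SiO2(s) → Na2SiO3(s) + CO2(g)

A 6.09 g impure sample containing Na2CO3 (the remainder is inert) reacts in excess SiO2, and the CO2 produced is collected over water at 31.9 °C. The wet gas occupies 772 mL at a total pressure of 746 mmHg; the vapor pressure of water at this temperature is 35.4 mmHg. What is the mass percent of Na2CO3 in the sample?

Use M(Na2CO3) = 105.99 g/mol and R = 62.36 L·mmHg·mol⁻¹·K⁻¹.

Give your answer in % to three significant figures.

P(CO2) = 746 − 35.4 = 710.6 mmHg
n(CO2) = PV/RT = (710.6 × 0.7720) / (62.36 × 305.05) = 0.02884 mol
n(Na2CO3) = (1/1) × 0.02884 = 0.02884 mol
m(Na2CO3) = 0.02884 × 105.99 = 3.057 g
%Na2CO3 = 3.057 / 6.09 × 100 = 50.20%

50.2 %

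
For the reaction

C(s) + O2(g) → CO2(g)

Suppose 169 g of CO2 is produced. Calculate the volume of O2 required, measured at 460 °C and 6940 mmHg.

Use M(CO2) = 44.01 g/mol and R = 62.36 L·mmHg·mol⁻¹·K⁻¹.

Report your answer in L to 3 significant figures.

25.3 L

n(CO2) = 169.0 / 44.01 = 3.840 mol
n(O2) = (1/1) × 3.840 = 3.840 mol
V = nRT/P = 3.840 × 62.36 × 733.15 / 6940 = 25.30 L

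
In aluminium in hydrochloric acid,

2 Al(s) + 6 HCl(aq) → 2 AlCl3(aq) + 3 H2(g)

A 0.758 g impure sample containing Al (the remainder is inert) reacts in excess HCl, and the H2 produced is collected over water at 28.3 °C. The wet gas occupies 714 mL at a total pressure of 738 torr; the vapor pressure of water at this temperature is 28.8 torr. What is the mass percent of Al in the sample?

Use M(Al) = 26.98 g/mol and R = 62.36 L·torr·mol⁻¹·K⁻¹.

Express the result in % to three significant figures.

P(H2) = 738 − 28.8 = 709.2 torr
n(H2) = PV/RT = (709.2 × 0.7140) / (62.36 × 301.45) = 0.02694 mol
n(Al) = (2/3) × 0.02694 = 0.01796 mol
m(Al) = 0.01796 × 26.98 = 0.4846 g
%Al = 0.4846 / 0.758 × 100 = 63.93%

63.9 %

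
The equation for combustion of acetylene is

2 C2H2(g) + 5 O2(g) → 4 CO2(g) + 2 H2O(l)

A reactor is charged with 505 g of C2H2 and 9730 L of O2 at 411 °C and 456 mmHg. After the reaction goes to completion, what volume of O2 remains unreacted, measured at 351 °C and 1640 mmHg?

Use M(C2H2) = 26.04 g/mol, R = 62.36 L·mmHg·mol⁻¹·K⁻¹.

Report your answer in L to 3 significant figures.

1320 L

n(C2H2) = 505 / 26.04 = 19.39 mol
n(O2) = PV/RT = (456 × 9730) / (62.36 × 684.15) = 104.0 mol
For 19.39 mol C2H2, stoichiometry requires (5/2) × 19.39 = 48.48 mol O2; 104.0 mol is available, so C2H2 is limiting.
n(O2) consumed = (5/2) × 19.39 = 48.48 mol; remaining = 104.0 − 48.48 = 55.52 mol
V(O2) = nRT/P = 55.52 × 62.36 × 624.15 / 1640 = 1318 L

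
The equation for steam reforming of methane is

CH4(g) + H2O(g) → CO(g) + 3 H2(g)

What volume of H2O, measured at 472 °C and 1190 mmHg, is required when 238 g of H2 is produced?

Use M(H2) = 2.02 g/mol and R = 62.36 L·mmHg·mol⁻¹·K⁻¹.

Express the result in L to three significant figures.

n(H2) = 238.0 / 2.02 = 117.8 mol
n(H2O) = (1/3) × 117.8 = 39.27 mol
V = nRT/P = 39.27 × 62.36 × 745.15 / 1190 = 1533 L

1530 L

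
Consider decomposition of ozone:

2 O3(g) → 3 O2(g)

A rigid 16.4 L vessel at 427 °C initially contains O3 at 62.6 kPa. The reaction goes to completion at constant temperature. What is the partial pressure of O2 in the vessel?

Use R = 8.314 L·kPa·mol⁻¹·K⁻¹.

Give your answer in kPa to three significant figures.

93.9 kPa

n(O3)₀ = PV/RT = (62.6 × 16.4) / (8.314 × 700.15) = 0.1764 mol
n(O2) = (3/2) × 0.1764 = 0.2646 mol
P(O2) = nRT/V = 0.2646 × 8.314 × 700.15 / 16.4 = 93.92 kPa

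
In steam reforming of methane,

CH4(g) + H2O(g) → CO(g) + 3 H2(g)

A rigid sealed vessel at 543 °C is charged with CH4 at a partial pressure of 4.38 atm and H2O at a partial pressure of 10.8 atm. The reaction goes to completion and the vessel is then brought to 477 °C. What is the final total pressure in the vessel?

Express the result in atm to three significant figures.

22.0 atm

With V and T fixed, P_i ∝ n_i, so the mole ratios apply directly to partial pressures at 543 °C.
P(H2O) required for 4.38 atm of CH4 = (1/1) × 4.38 = 4.380 atm; available 10.8 atm, so CH4 is limiting.
P(H2O) remaining = 10.8 − (1/1) × 4.38 = 6.420 atm
P(gaseous products) = (1+3)/1 × 4.38 = 17.52 atm
P_total at 543 °C = 6.420 + 17.52 = 23.94 atm
Scaling to 477 °C: P = 23.94 × 750.15/816.15 = 22.00 atm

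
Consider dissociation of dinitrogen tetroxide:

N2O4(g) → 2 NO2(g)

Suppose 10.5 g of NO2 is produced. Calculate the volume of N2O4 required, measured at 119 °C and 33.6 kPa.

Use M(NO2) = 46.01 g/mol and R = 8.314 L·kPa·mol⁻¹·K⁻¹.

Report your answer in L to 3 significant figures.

11.1 L

n(NO2) = 10.50 / 46.01 = 0.2282 mol
n(N2O4) = (1/2) × 0.2282 = 0.1141 mol
V = nRT/P = 0.1141 × 8.314 × 392.15 / 33.6 = 11.07 L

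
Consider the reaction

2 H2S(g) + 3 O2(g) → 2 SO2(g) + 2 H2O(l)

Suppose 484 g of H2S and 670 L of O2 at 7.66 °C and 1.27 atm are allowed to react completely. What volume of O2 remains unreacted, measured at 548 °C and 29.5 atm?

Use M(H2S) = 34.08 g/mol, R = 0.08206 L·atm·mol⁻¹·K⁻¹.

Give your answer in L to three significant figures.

35.7 L

n(H2S) = 484 / 34.08 = 14.20 mol
n(O2) = PV/RT = (1.27 × 670) / (0.08206 × 280.81) = 36.93 mol
For 14.20 mol H2S, stoichiometry requires (3/2) × 14.20 = 21.30 mol O2; 36.93 mol is available, so H2S is limiting.
n(O2) consumed = (3/2) × 14.20 = 21.30 mol; remaining = 36.93 − 21.30 = 15.63 mol
V(O2) = nRT/P = 15.63 × 0.08206 × 821.15 / 29.5 = 35.70 L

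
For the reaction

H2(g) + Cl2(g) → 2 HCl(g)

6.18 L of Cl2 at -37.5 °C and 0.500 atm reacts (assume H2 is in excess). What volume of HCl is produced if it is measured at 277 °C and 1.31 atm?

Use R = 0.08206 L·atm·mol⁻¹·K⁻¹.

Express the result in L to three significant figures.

11.0 L

n(Cl2) = PV/RT = (0.500 × 6.18) / (0.08206 × 235.65) = 0.1598 mol
n(HCl) = (2/1) × 0.1598 = 0.3196 mol
V = nRT/P = 0.3196 × 0.08206 × 550.15 / 1.31 = 11.01 L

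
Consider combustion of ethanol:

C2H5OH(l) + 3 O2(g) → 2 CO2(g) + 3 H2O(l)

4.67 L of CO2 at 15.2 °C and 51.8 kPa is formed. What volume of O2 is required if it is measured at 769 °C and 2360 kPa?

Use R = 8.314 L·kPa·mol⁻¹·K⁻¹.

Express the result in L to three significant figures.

n(CO2) = PV/RT = (51.8 × 4.67) / (8.314 × 288.35) = 0.1009 mol
n(O2) = (3/2) × 0.1009 = 0.1514 mol
V = nRT/P = 0.1514 × 8.314 × 1042.15 / 2360 = 0.5558 L

0.556 L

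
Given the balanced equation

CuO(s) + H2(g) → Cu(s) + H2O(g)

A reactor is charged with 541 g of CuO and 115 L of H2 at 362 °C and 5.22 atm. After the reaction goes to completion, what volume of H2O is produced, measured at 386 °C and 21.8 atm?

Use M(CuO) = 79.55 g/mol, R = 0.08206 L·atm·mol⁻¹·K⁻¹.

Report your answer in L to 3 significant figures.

n(CuO) = 541 / 79.55 = 6.801 mol
n(H2) = PV/RT = (5.22 × 115) / (0.08206 × 635.15) = 11.52 mol
For 6.801 mol CuO, stoichiometry requires (1/1) × 6.801 = 6.801 mol H2; 11.52 mol is available, so CuO is limiting.
n(H2O) = (1/1) × 6.801 = 6.801 mol
V(H2O) = nRT/P = 6.801 × 0.08206 × 659.15 / 21.8 = 16.87 L

16.9 L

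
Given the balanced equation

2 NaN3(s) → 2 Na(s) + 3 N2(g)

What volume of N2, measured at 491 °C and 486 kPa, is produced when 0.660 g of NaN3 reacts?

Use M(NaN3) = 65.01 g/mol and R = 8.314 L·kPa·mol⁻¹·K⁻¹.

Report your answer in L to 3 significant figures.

0.199 L

n(NaN3) = 0.6600 / 65.01 = 0.01015 mol
n(N2) = (3/2) × 0.01015 = 0.01522 mol
V = nRT/P = 0.01522 × 8.314 × 764.15 / 486 = 0.1990 L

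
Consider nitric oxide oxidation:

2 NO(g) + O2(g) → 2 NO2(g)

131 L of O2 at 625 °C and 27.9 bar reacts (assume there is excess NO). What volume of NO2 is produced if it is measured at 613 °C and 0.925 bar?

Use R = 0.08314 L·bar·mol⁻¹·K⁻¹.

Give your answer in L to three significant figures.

7800 L

n(O2) = PV/RT = (27.9 × 131) / (0.08314 × 898.15) = 48.95 mol
n(NO2) = (2/1) × 48.95 = 97.90 mol
V = nRT/P = 97.90 × 0.08314 × 886.15 / 0.925 = 7798 L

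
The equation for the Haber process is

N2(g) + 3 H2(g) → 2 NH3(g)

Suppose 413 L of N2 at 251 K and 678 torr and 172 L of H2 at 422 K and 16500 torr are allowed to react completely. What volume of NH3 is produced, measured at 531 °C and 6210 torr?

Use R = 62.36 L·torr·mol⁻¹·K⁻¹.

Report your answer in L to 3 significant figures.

n(N2) = PV/RT = (678 × 413) / (62.36 × 251) = 17.89 mol
n(H2) = PV/RT = (16500 × 172) / (62.36 × 422) = 107.8 mol
For 17.89 mol N2, stoichiometry requires (3/1) × 17.89 = 53.67 mol H2; 107.8 mol is available, so N2 is limiting.
n(NH3) = (2/1) × 17.89 = 35.78 mol
V(NH3) = nRT/P = 35.78 × 62.36 × 804.15 / 6210 = 288.9 L

289 L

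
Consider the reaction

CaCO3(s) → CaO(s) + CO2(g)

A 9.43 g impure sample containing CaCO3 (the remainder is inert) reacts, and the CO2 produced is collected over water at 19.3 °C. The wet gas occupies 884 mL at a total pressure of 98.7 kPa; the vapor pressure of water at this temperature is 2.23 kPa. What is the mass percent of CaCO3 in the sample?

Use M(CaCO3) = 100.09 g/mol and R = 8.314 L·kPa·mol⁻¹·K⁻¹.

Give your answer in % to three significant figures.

P(CO2) = 98.7 − 2.23 = 96.47 kPa
n(CO2) = PV/RT = (96.47 × 0.8840) / (8.314 × 292.45) = 0.03507 mol
n(CaCO3) = (1/1) × 0.03507 = 0.03507 mol
m(CaCO3) = 0.03507 × 100.09 = 3.510 g
%CaCO3 = 3.510 / 9.43 × 100 = 37.22%

37.2 %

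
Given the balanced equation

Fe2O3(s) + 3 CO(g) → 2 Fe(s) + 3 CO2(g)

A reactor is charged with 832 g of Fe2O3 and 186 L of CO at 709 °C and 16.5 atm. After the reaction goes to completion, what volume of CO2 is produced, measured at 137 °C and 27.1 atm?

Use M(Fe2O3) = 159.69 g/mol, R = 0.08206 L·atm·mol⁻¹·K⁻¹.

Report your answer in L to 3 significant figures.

n(Fe2O3) = 832 / 159.69 = 5.210 mol
n(CO) = PV/RT = (16.5 × 186) / (0.08206 × 982.15) = 38.08 mol
For 5.210 mol Fe2O3, stoichiometry requires (3/1) × 5.210 = 15.63 mol CO; 38.08 mol is available, so Fe2O3 is limiting.
n(CO2) = (3/1) × 5.210 = 15.63 mol
V(CO2) = nRT/P = 15.63 × 0.08206 × 410.15 / 27.1 = 19.41 L

19.4 L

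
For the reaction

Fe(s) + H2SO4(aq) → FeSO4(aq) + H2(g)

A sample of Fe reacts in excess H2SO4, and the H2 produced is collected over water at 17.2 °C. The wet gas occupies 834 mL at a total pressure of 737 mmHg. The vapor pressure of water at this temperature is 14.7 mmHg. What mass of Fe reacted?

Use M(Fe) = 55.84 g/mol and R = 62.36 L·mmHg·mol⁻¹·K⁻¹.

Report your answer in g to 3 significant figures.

P(H2) = 737 − 14.7 = 722.3 mmHg
n(H2) = PV/RT = (722.3 × 0.8340) / (62.36 × 290.35) = 0.03327 mol
n(Fe) = (1/1) × 0.03327 = 0.03327 mol
m(Fe) = 0.03327 × 55.84 = 1.858 g

1.86 g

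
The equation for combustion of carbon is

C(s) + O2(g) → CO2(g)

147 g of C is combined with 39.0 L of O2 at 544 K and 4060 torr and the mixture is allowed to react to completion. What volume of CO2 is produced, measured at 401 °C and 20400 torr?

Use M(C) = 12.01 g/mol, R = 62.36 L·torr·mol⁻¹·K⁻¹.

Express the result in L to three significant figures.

n(C) = 147 / 12.01 = 12.24 mol
n(O2) = PV/RT = (4060 × 39.0) / (62.36 × 544) = 4.668 mol
For 12.24 mol C, stoichiometry requires (1/1) × 12.24 = 12.24 mol O2; 4.668 mol is available, so O2 is limiting.
n(CO2) = (1/1) × 4.668 = 4.668 mol
V(CO2) = nRT/P = 4.668 × 62.36 × 674.15 / 20400 = 9.620 L

9.62 L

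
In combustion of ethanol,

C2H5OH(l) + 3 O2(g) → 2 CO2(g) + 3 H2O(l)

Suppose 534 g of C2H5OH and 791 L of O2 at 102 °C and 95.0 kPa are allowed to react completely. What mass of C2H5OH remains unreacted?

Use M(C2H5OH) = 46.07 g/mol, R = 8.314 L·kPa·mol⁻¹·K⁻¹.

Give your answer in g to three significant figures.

164 g

n(C2H5OH) = 534 / 46.07 = 11.59 mol
n(O2) = PV/RT = (95.0 × 791) / (8.314 × 375.15) = 24.09 mol
For 11.59 mol C2H5OH, stoichiometry requires (3/1) × 11.59 = 34.77 mol O2; 24.09 mol is available, so O2 is limiting.
n(C2H5OH) consumed = (1/3) × 24.09 = 8.030 mol; remaining = 11.59 − 8.030 = 3.560 mol
m(C2H5OH) = 3.560 × 46.07 = 164.0 g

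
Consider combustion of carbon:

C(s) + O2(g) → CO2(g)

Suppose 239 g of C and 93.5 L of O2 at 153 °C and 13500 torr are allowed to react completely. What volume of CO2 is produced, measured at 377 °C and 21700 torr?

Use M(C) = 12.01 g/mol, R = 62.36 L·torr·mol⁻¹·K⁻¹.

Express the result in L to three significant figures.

37.2 L

n(C) = 239 / 12.01 = 19.90 mol
n(O2) = PV/RT = (13500 × 93.5) / (62.36 × 426.15) = 47.50 mol
For 19.90 mol C, stoichiometry requires (1/1) × 19.90 = 19.90 mol O2; 47.50 mol is available, so C is limiting.
n(CO2) = (1/1) × 19.90 = 19.90 mol
V(CO2) = nRT/P = 19.90 × 62.36 × 650.15 / 21700 = 37.18 L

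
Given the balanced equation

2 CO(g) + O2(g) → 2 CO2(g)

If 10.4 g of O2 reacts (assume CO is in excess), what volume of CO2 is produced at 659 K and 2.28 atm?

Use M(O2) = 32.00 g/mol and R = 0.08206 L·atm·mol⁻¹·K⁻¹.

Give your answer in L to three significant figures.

15.4 L

n(O2) = 10.40 / 32.00 = 0.3250 mol
n(CO2) = (2/1) × 0.3250 = 0.6500 mol
V = nRT/P = 0.6500 × 0.08206 × 659 / 2.28 = 15.42 L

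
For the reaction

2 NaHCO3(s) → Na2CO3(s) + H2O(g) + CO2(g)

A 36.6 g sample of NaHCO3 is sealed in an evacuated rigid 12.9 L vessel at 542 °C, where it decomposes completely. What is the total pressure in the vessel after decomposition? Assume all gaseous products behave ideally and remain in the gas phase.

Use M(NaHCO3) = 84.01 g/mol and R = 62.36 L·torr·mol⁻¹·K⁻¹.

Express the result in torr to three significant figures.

1720 torr

n(NaHCO3) = 36.6 / 84.01 = 0.4357 mol
n(gas produced) = (2/2) × 0.4357 = 0.4357 mol
P = nRT/V = 0.4357 × 62.36 × 815.15 / 12.9 = 1717 torr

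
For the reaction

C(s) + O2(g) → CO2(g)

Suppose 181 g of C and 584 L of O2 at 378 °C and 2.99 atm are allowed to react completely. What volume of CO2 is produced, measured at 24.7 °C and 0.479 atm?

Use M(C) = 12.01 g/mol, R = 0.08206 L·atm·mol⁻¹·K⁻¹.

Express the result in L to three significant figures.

769 L

n(C) = 181 / 12.01 = 15.07 mol
n(O2) = PV/RT = (2.99 × 584) / (0.08206 × 651.15) = 32.68 mol
For 15.07 mol C, stoichiometry requires (1/1) × 15.07 = 15.07 mol O2; 32.68 mol is available, so C is limiting.
n(CO2) = (1/1) × 15.07 = 15.07 mol
V(CO2) = nRT/P = 15.07 × 0.08206 × 297.85 / 0.479 = 769.0 L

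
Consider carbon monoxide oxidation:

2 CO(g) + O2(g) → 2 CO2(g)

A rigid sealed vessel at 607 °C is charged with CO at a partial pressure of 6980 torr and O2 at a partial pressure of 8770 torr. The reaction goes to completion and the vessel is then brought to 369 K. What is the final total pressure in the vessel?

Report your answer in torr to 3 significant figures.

With V and T fixed, P_i ∝ n_i, so the mole ratios apply directly to partial pressures at 607 °C.
P(O2) required for 6980 torr of CO = (1/2) × 6980 = 3490 torr; available 8770 torr, so CO is limiting.
P(O2) remaining = 8770 − (1/2) × 6980 = 5280 torr
P(gaseous products) = (2)/2 × 6980 = 6980 torr
P_total at 607 °C = 5280 + 6980 = 12260 torr
Scaling to 369 K: P = 12260 × 369/880.15 = 5140 torr

5140 torr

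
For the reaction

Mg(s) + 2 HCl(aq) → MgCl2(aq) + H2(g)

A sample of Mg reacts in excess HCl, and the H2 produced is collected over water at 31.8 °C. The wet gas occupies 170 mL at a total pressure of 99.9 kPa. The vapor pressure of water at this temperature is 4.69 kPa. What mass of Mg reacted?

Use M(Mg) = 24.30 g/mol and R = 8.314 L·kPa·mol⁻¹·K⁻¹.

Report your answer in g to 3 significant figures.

P(H2) = 99.9 − 4.69 = 95.21 kPa
n(H2) = PV/RT = (95.21 × 0.1700) / (8.314 × 304.95) = 0.006384 mol
n(Mg) = (1/1) × 0.006384 = 0.006384 mol
m(Mg) = 0.006384 × 24.30 = 0.1551 g

0.155 g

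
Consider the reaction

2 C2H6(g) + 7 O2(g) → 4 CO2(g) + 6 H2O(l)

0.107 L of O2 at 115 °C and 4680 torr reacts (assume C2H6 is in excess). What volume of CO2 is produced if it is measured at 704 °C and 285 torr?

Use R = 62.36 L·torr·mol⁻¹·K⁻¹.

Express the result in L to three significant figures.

2.53 L

n(O2) = PV/RT = (4680 × 0.107) / (62.36 × 388.15) = 0.02069 mol
n(CO2) = (4/7) × 0.02069 = 0.01182 mol
V = nRT/P = 0.01182 × 62.36 × 977.15 / 285 = 2.527 L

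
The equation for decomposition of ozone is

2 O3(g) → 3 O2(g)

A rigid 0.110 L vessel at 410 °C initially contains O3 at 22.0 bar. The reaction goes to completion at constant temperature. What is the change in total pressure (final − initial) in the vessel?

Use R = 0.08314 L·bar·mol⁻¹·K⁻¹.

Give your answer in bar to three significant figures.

Rigid vessel, constant T ⇒ P scales with total gas moles (2 → 3).
P_final = (3/2) × 22.0 = 33.00 bar; ΔP = 33.00 − 22.0 = 11.00 bar

11.0 bar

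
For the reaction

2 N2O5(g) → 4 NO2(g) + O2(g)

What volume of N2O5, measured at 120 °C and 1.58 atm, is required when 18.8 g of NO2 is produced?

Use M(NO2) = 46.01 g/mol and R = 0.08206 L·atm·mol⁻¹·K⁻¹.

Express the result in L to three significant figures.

4.17 L

n(NO2) = 18.80 / 46.01 = 0.4086 mol
n(N2O5) = (2/4) × 0.4086 = 0.2043 mol
V = nRT/P = 0.2043 × 0.08206 × 393.15 / 1.58 = 4.172 L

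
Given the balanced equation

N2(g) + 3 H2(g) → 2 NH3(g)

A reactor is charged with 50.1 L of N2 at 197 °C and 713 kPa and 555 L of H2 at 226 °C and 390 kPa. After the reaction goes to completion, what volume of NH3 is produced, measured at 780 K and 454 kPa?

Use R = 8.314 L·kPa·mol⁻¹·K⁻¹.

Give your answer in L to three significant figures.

n(N2) = PV/RT = (713 × 50.1) / (8.314 × 470.15) = 9.139 mol
n(H2) = PV/RT = (390 × 555) / (8.314 × 499.15) = 52.16 mol
For 9.139 mol N2, stoichiometry requires (3/1) × 9.139 = 27.42 mol H2; 52.16 mol is available, so N2 is limiting.
n(NH3) = (2/1) × 9.139 = 18.28 mol
V(NH3) = nRT/P = 18.28 × 8.314 × 780 / 454 = 261.1 L

261 L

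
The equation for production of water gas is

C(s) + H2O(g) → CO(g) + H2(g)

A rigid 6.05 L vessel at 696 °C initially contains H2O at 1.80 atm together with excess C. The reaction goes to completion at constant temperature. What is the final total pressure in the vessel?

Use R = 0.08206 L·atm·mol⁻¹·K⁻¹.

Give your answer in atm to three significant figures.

Rigid vessel, constant T ⇒ P scales with total gas moles (1 → 2).
P_final = (2/1) × 1.80 = 3.600 atm

3.60 atm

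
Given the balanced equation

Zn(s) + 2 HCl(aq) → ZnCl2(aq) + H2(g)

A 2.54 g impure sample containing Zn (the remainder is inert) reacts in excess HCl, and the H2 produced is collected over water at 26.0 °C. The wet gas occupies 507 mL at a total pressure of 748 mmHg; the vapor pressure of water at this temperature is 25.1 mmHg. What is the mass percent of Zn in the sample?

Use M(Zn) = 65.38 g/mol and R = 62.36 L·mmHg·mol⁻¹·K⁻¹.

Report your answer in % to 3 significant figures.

P(H2) = 748 − 25.1 = 722.9 mmHg
n(H2) = PV/RT = (722.9 × 0.5070) / (62.36 × 299.15) = 0.01965 mol
n(Zn) = (1/1) × 0.01965 = 0.01965 mol
m(Zn) = 0.01965 × 65.38 = 1.285 g
%Zn = 1.285 / 2.54 × 100 = 50.59%

50.6 %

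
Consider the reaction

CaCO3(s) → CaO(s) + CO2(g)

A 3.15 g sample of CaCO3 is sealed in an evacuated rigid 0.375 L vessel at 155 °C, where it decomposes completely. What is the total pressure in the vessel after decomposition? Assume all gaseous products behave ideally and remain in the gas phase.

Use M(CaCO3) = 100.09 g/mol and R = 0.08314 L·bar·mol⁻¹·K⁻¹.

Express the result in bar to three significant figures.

n(CaCO3) = 3.15 / 100.09 = 0.03147 mol
n(gas produced) = (1/1) × 0.03147 = 0.03147 mol
P = nRT/V = 0.03147 × 0.08314 × 428.15 / 0.375 = 2.987 bar

2.99 bar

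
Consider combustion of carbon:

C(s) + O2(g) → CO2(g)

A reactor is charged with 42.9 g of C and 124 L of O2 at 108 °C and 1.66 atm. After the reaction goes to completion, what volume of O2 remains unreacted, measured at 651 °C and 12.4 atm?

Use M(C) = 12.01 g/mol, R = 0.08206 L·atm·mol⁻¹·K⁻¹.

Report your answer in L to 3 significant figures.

18.4 L

n(C) = 42.9 / 12.01 = 3.572 mol
n(O2) = PV/RT = (1.66 × 124) / (0.08206 × 381.15) = 6.581 mol
For 3.572 mol C, stoichiometry requires (1/1) × 3.572 = 3.572 mol O2; 6.581 mol is available, so C is limiting.
n(O2) consumed = (1/1) × 3.572 = 3.572 mol; remaining = 6.581 − 3.572 = 3.009 mol
V(O2) = nRT/P = 3.009 × 0.08206 × 924.15 / 12.4 = 18.40 L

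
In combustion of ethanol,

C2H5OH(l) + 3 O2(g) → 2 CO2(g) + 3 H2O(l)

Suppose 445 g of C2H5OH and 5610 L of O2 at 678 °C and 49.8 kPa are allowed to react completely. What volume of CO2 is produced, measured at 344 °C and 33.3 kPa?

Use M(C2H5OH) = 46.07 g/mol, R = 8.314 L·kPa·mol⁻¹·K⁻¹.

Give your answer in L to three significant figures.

n(C2H5OH) = 445 / 46.07 = 9.659 mol
n(O2) = PV/RT = (49.8 × 5610) / (8.314 × 951.15) = 35.33 mol
For 9.659 mol C2H5OH, stoichiometry requires (3/1) × 9.659 = 28.98 mol O2; 35.33 mol is available, so C2H5OH is limiting.
n(CO2) = (2/1) × 9.659 = 19.32 mol
V(CO2) = nRT/P = 19.32 × 8.314 × 617.15 / 33.3 = 2977 L

2980 L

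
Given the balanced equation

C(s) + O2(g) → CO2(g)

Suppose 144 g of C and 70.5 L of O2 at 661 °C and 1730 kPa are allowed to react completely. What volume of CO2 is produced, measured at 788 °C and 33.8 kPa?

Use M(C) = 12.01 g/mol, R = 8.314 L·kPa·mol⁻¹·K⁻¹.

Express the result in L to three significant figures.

n(C) = 144 / 12.01 = 11.99 mol
n(O2) = PV/RT = (1730 × 70.5) / (8.314 × 934.15) = 15.70 mol
For 11.99 mol C, stoichiometry requires (1/1) × 11.99 = 11.99 mol O2; 15.70 mol is available, so C is limiting.
n(CO2) = (1/1) × 11.99 = 11.99 mol
V(CO2) = nRT/P = 11.99 × 8.314 × 1061.15 / 33.8 = 3130 L

3130 L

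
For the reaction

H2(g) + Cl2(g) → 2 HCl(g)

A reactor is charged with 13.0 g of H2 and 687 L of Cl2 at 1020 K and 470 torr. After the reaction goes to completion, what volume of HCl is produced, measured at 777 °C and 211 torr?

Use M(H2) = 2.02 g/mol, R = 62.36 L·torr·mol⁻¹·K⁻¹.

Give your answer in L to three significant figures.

3150 L

n(H2) = 13.0 / 2.02 = 6.436 mol
n(Cl2) = PV/RT = (470 × 687) / (62.36 × 1020) = 5.076 mol
For 6.436 mol H2, stoichiometry requires (1/1) × 6.436 = 6.436 mol Cl2; 5.076 mol is available, so Cl2 is limiting.
n(HCl) = (2/1) × 5.076 = 10.15 mol
V(HCl) = nRT/P = 10.15 × 62.36 × 1050.15 / 211 = 3150 L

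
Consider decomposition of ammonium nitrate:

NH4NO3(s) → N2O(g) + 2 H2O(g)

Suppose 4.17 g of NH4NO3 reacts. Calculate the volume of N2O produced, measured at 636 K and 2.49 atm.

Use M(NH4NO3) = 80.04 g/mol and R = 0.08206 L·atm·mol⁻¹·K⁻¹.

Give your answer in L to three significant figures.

n(NH4NO3) = 4.170 / 80.04 = 0.05210 mol
n(N2O) = (1/1) × 0.05210 = 0.05210 mol
V = nRT/P = 0.05210 × 0.08206 × 636 / 2.49 = 1.092 L

1.09 L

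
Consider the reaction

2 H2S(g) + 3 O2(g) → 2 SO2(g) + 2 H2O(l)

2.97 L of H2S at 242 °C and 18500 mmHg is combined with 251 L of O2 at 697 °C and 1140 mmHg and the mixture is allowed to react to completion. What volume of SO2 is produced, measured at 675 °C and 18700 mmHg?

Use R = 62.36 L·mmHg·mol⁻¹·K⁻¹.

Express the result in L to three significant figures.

5.41 L

n(H2S) = PV/RT = (18500 × 2.97) / (62.36 × 515.15) = 1.710 mol
n(O2) = PV/RT = (1140 × 251) / (62.36 × 970.15) = 4.730 mol
For 1.710 mol H2S, stoichiometry requires (3/2) × 1.710 = 2.565 mol O2; 4.730 mol is available, so H2S is limiting.
n(SO2) = (2/2) × 1.710 = 1.710 mol
V(SO2) = nRT/P = 1.710 × 62.36 × 948.15 / 18700 = 5.407 L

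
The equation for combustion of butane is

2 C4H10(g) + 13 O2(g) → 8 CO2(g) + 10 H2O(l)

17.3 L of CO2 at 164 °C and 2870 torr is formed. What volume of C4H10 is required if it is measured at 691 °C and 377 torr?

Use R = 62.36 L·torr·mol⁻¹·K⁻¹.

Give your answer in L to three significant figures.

72.6 L

n(CO2) = PV/RT = (2870 × 17.3) / (62.36 × 437.15) = 1.821 mol
n(C4H10) = (2/8) × 1.821 = 0.4552 mol
V = nRT/P = 0.4552 × 62.36 × 964.15 / 377 = 72.60 L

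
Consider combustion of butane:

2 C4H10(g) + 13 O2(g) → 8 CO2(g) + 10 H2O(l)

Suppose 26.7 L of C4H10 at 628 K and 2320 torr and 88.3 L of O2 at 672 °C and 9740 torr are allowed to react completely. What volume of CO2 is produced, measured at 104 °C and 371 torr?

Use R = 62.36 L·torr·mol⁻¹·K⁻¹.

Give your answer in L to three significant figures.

401 L

n(C4H10) = PV/RT = (2320 × 26.7) / (62.36 × 628) = 1.582 mol
n(O2) = PV/RT = (9740 × 88.3) / (62.36 × 945.15) = 14.59 mol
For 1.582 mol C4H10, stoichiometry requires (13/2) × 1.582 = 10.28 mol O2; 14.59 mol is available, so C4H10 is limiting.
n(CO2) = (8/2) × 1.582 = 6.328 mol
V(CO2) = nRT/P = 6.328 × 62.36 × 377.15 / 371 = 401.2 L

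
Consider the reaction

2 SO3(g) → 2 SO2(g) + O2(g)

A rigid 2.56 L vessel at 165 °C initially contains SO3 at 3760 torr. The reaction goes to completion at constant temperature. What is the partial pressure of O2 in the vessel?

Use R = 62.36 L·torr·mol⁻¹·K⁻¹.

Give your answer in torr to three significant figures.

n(SO3)₀ = PV/RT = (3760 × 2.56) / (62.36 × 438.15) = 0.3523 mol
n(O2) = (1/2) × 0.3523 = 0.1762 mol
P(O2) = nRT/V = 0.1762 × 62.36 × 438.15 / 2.56 = 1881 torr

1880 torr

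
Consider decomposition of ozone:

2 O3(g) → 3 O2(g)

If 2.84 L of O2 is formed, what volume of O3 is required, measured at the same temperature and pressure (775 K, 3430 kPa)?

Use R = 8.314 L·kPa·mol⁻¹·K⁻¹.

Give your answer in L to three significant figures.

At constant T and P, gas volumes are in the mole ratio: V(O3) = (2/3) × 2.84 = 1.893 L

1.89 L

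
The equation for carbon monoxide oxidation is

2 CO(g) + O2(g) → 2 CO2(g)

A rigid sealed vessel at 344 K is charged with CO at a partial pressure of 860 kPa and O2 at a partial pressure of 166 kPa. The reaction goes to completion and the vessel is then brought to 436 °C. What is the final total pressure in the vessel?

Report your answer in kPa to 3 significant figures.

Because the vessel is rigid and T is held at 344 K, work the stoichiometry in partial pressures (P_i = n_iRT/V).
P(O2) required for 860 kPa of CO = (1/2) × 860 = 430.0 kPa; available 166 kPa, so O2 is limiting.
P(CO) remaining = 860 − (2/1) × 166 = 528.0 kPa
P(gaseous products) = (2)/1 × 166 = 332.0 kPa
P_total at 344 K = 528.0 + 332.0 = 860.0 kPa
Scaling to 436 °C: P = 860.0 × 709.15/344 = 1773 kPa

1770 kPa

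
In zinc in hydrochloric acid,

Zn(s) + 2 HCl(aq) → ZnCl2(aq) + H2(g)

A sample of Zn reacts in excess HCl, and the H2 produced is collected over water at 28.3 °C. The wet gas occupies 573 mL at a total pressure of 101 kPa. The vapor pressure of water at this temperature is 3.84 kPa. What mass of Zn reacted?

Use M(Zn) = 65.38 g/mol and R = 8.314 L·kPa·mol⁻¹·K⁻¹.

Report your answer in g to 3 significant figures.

1.45 g

P(H2) = 101 − 3.84 = 97.16 kPa
n(H2) = PV/RT = (97.16 × 0.5730) / (8.314 × 301.45) = 0.02221 mol
n(Zn) = (1/1) × 0.02221 = 0.02221 mol
m(Zn) = 0.02221 × 65.38 = 1.452 g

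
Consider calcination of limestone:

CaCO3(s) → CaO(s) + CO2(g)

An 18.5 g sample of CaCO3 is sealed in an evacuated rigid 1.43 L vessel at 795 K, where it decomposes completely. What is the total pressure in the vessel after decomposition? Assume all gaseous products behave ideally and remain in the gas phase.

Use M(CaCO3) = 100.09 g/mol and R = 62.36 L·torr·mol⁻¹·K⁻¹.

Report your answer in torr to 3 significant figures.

6410 torr

n(CaCO3) = 18.5 / 100.09 = 0.1848 mol
n(gas produced) = (1/1) × 0.1848 = 0.1848 mol
P = nRT/V = 0.1848 × 62.36 × 795 / 1.43 = 6407 torr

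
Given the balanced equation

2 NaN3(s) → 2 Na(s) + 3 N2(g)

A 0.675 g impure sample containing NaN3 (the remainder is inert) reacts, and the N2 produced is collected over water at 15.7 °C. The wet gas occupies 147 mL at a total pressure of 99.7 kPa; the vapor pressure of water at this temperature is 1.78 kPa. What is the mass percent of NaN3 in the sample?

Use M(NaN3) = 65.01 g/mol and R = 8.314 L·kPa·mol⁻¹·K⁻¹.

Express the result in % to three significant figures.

P(N2) = 99.7 − 1.78 = 97.92 kPa
n(N2) = PV/RT = (97.92 × 0.1470) / (8.314 × 288.85) = 0.005994 mol
n(NaN3) = (2/3) × 0.005994 = 0.003996 mol
m(NaN3) = 0.003996 × 65.01 = 0.2598 g
%NaN3 = 0.2598 / 0.675 × 100 = 38.49%

38.5 %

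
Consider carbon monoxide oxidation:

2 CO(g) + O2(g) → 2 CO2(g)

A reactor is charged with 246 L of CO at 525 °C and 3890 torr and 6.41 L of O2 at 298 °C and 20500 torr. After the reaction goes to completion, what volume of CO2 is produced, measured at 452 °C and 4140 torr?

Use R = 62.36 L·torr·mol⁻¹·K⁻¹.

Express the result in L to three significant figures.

80.6 L

n(CO) = PV/RT = (3890 × 246) / (62.36 × 798.15) = 19.23 mol
n(O2) = PV/RT = (20500 × 6.41) / (62.36 × 571.15) = 3.689 mol
For 19.23 mol CO, stoichiometry requires (1/2) × 19.23 = 9.615 mol O2; 3.689 mol is available, so O2 is limiting.
n(CO2) = (2/1) × 3.689 = 7.378 mol
V(CO2) = nRT/P = 7.378 × 62.36 × 725.15 / 4140 = 80.59 L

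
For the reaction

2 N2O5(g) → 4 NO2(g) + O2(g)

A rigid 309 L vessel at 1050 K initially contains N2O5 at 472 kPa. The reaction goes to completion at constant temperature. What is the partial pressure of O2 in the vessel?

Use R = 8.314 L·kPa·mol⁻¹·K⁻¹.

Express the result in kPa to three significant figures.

n(N2O5)₀ = PV/RT = (472 × 309) / (8.314 × 1050) = 16.71 mol
n(O2) = (1/2) × 16.71 = 8.355 mol
P(O2) = nRT/V = 8.355 × 8.314 × 1050 / 309 = 236.0 kPa

236 kPa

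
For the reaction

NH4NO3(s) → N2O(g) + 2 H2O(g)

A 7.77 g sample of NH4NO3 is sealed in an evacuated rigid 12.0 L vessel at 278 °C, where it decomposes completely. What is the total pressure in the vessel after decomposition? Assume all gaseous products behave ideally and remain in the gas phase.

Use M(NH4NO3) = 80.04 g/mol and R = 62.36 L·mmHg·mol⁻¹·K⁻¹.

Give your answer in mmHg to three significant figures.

834 mmHg

n(NH4NO3) = 7.77 / 80.04 = 0.09708 mol
n(gas produced) = (3/1) × 0.09708 = 0.2912 mol
P = nRT/V = 0.2912 × 62.36 × 551.15 / 12.0 = 834.0 mmHg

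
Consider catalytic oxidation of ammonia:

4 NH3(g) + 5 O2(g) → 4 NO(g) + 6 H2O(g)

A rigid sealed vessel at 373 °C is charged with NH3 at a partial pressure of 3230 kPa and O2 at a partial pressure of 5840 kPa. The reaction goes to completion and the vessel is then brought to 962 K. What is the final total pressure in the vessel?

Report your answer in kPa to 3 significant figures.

At constant V, partial pressures at 373 °C are proportional to moles, so apply stoichiometry directly to pressures.
P(O2) required for 3230 kPa of NH3 = (5/4) × 3230 = 4038 kPa; available 5840 kPa, so NH3 is limiting.
P(O2) remaining = 5840 − (5/4) × 3230 = 1802 kPa
P(gaseous products) = (4+6)/4 × 3230 = 8075 kPa
P_total at 373 °C = 1802 + 8075 = 9877 kPa
Scaling to 962 K: P = 9877 × 962/646.15 = 14710 kPa

14700 kPa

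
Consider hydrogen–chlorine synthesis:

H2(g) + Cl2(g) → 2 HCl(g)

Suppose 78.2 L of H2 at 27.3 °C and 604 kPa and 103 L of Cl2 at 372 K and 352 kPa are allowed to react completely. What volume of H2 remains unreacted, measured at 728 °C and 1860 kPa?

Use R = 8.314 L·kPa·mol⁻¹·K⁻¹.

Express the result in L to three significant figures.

n(H2) = PV/RT = (604 × 78.2) / (8.314 × 300.45) = 18.91 mol
n(Cl2) = PV/RT = (352 × 103) / (8.314 × 372) = 11.72 mol
For 18.91 mol H2, stoichiometry requires (1/1) × 18.91 = 18.91 mol Cl2; 11.72 mol is available, so Cl2 is limiting.
n(H2) consumed = (1/1) × 11.72 = 11.72 mol; remaining = 18.91 − 11.72 = 7.190 mol
V(H2) = nRT/P = 7.190 × 8.314 × 1001.15 / 1860 = 32.18 L

32.2 L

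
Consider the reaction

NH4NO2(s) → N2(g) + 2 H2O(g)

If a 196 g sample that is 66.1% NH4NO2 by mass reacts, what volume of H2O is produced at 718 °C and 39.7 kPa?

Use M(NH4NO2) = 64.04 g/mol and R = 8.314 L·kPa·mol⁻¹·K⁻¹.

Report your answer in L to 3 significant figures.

840 L

mass of NH4NO2 = 196 × 66.1/100 = 129.6 g
n(NH4NO2) = 129.6 / 64.04 = 2.024 mol
n(H2O) = (2/1) × 2.024 = 4.048 mol
V = nRT/P = 4.048 × 8.314 × 991.15 / 39.7 = 840.2 L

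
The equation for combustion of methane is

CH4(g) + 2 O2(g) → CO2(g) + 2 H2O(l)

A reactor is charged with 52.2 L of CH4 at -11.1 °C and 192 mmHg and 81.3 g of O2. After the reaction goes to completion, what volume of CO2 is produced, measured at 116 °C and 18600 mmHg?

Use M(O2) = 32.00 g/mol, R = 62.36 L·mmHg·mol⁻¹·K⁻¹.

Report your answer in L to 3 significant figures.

n(CH4) = PV/RT = (192 × 52.2) / (62.36 × 262.05) = 0.6133 mol
n(O2) = 81.3 / 32.00 = 2.541 mol
For 0.6133 mol CH4, stoichiometry requires (2/1) × 0.6133 = 1.227 mol O2; 2.541 mol is available, so CH4 is limiting.
n(CO2) = (1/1) × 0.6133 = 0.6133 mol
V(CO2) = nRT/P = 0.6133 × 62.36 × 389.15 / 18600 = 0.8002 L

0.800 L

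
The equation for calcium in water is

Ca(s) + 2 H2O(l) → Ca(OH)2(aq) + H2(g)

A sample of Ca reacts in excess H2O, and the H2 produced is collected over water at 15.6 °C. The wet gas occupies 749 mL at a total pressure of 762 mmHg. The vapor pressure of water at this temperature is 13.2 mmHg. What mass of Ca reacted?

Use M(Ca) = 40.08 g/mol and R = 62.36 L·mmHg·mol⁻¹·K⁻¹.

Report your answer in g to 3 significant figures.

1.25 g

P(H2) = 762 − 13.2 = 748.8 mmHg
n(H2) = PV/RT = (748.8 × 0.7490) / (62.36 × 288.75) = 0.03115 mol
n(Ca) = (1/1) × 0.03115 = 0.03115 mol
m(Ca) = 0.03115 × 40.08 = 1.248 g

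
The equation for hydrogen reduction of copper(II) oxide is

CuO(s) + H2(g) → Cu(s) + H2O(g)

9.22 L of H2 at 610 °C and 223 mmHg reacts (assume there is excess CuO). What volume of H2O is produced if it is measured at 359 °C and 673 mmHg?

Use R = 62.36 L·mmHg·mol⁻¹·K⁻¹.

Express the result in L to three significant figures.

2.19 L

n(H2) = PV/RT = (223 × 9.22) / (62.36 × 883.15) = 0.03733 mol
n(H2O) = (1/1) × 0.03733 = 0.03733 mol
V = nRT/P = 0.03733 × 62.36 × 632.15 / 673 = 2.187 L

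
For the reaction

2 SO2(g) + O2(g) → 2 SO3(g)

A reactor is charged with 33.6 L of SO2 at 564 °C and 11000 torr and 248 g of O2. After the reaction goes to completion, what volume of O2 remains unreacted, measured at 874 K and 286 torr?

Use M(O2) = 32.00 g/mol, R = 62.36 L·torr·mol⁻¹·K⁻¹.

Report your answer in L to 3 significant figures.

n(SO2) = PV/RT = (11000 × 33.6) / (62.36 × 837.15) = 7.080 mol
n(O2) = 248 / 32.00 = 7.750 mol
For 7.080 mol SO2, stoichiometry requires (1/2) × 7.080 = 3.540 mol O2; 7.750 mol is available, so SO2 is limiting.
n(O2) consumed = (1/2) × 7.080 = 3.540 mol; remaining = 7.750 − 3.540 = 4.210 mol
V(O2) = nRT/P = 4.210 × 62.36 × 874 / 286 = 802.3 L

802 L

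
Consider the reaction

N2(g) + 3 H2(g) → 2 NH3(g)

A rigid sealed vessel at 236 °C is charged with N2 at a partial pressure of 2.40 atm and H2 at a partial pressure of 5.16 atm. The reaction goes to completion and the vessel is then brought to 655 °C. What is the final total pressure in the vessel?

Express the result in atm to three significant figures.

7.51 atm

With V and T fixed, P_i ∝ n_i, so the mole ratios apply directly to partial pressures at 236 °C.
P(H2) required for 2.40 atm of N2 = (3/1) × 2.40 = 7.200 atm; available 5.16 atm, so H2 is limiting.
P(N2) remaining = 2.40 − (1/3) × 5.16 = 0.6800 atm
P(gaseous products) = (2)/3 × 5.16 = 3.440 atm
P_total at 236 °C = 0.6800 + 3.440 = 4.120 atm
Scaling to 655 °C: P = 4.120 × 928.15/509.15 = 7.511 atm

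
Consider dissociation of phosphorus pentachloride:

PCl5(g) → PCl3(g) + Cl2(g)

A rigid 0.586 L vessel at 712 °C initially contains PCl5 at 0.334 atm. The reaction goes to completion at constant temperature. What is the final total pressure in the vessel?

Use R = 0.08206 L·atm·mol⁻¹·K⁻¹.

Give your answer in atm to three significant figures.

Since T and V are fixed, P_final/P_initial = n_final/n_initial = 2/1.
P_final = (2/1) × 0.334 = 0.6680 atm

0.668 atm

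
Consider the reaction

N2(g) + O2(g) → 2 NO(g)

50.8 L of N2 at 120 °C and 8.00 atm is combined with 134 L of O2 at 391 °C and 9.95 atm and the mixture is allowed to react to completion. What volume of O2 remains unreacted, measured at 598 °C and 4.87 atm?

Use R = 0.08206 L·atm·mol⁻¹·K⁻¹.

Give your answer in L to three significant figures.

n(N2) = PV/RT = (8.00 × 50.8) / (0.08206 × 393.15) = 12.60 mol
n(O2) = PV/RT = (9.95 × 134) / (0.08206 × 664.15) = 24.46 mol
For 12.60 mol N2, stoichiometry requires (1/1) × 12.60 = 12.60 mol O2; 24.46 mol is available, so N2 is limiting.
n(O2) consumed = (1/1) × 12.60 = 12.60 mol; remaining = 24.46 − 12.60 = 11.86 mol
V(O2) = nRT/P = 11.86 × 0.08206 × 871.15 / 4.87 = 174.1 L

174 L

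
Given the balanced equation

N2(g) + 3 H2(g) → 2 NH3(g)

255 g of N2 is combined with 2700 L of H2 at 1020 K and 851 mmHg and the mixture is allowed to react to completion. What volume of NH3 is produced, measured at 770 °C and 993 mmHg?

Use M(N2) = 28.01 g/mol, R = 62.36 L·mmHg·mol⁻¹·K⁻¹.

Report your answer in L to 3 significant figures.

1190 L

n(N2) = 255 / 28.01 = 9.104 mol
n(H2) = PV/RT = (851 × 2700) / (62.36 × 1020) = 36.12 mol
For 9.104 mol N2, stoichiometry requires (3/1) × 9.104 = 27.31 mol H2; 36.12 mol is available, so N2 is limiting.
n(NH3) = (2/1) × 9.104 = 18.21 mol
V(NH3) = nRT/P = 18.21 × 62.36 × 1043.15 / 993 = 1193 L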